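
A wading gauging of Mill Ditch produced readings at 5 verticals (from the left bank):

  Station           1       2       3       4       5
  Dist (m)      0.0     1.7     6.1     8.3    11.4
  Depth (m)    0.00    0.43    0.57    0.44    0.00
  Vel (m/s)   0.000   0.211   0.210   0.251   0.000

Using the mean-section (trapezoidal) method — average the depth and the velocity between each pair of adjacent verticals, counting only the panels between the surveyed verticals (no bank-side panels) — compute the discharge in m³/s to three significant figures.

Panel 1-2: Δb = 1.7 m, d̄ = (0.00+0.43)/2 = 0.215, v̄ = (0.000+0.211)/2 = 0.1055 → q = 1.7×0.215×0.1055 = 0.03856 m³/s
Panel 2-3: Δb = 4.4 m, d̄ = (0.43+0.57)/2 = 0.5, v̄ = (0.211+0.210)/2 = 0.2105 → q = 4.4×0.5×0.2105 = 0.4631 m³/s
Panel 3-4: Δb = 2.2 m, d̄ = (0.57+0.44)/2 = 0.505, v̄ = (0.210+0.251)/2 = 0.2305 → q = 2.2×0.505×0.2305 = 0.2561 m³/s
Panel 4-5: Δb = 3.1 m, d̄ = (0.44+0.00)/2 = 0.22, v̄ = (0.251+0.000)/2 = 0.1255 → q = 3.1×0.22×0.1255 = 0.08559 m³/s
Q = Σ q = 0.8433 m³/s

0.843 m³/s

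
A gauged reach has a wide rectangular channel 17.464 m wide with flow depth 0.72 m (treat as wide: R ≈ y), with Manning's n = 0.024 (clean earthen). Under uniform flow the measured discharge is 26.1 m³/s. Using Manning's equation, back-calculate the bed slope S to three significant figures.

A = b·y = 17.464 × 0.72 = 12.57 m²
Wide channel: R ≈ y = 0.72 m
S = (Q·n / (1·A·R^(2/3)))² = (26.1×0.024 / (1×12.57×0.8033))² = 0.003846

0.00385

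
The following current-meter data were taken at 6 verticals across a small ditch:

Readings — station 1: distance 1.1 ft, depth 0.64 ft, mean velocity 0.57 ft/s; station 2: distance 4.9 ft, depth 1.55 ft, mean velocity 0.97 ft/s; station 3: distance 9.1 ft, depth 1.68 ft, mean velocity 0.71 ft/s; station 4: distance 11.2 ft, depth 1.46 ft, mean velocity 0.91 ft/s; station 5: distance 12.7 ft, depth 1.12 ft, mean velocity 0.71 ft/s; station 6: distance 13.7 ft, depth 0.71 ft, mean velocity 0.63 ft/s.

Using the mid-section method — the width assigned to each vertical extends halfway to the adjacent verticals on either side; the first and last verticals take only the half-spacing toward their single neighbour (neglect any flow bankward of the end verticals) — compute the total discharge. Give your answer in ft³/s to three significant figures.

14.1 ft³/s

w_1 = (4.9 − 1.1)/2 = 1.9 ft; q_1 = 0.57 × 0.64 × 1.9 = 0.6931 ft³/s
w_2 = (9.1 − 1.1)/2 = 4 ft; q_2 = 0.97 × 1.55 × 4 = 6.014 ft³/s
w_3 = (11.2 − 4.9)/2 = 3.15 ft; q_3 = 0.71 × 1.68 × 3.15 = 3.757 ft³/s
w_4 = (12.7 − 9.1)/2 = 1.8 ft; q_4 = 0.91 × 1.46 × 1.8 = 2.391 ft³/s
w_5 = (13.7 − 11.2)/2 = 1.25 ft; q_5 = 0.71 × 1.12 × 1.25 = 0.9940 ft³/s
w_6 = (13.7 − 12.7)/2 = 0.5 ft; q_6 = 0.63 × 0.71 × 0.5 = 0.2237 ft³/s
Q = Σ qᵢ = 14.07 ft³/s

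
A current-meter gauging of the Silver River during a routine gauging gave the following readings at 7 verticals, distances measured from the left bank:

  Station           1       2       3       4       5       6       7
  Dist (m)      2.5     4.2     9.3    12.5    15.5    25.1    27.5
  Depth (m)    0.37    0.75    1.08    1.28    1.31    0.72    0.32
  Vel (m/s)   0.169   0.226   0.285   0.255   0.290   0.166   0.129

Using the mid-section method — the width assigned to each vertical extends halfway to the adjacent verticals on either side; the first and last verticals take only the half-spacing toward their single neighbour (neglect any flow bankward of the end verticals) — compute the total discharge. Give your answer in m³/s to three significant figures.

w_1 = (4.2 − 2.5)/2 = 0.85 m; q_1 = 0.169 × 0.37 × 0.85 = 0.05315 m³/s
w_2 = (9.3 − 2.5)/2 = 3.4 m; q_2 = 0.226 × 0.75 × 3.4 = 0.5763 m³/s
w_3 = (12.5 − 4.2)/2 = 4.15 m; q_3 = 0.285 × 1.08 × 4.15 = 1.277 m³/s
w_4 = (15.5 − 9.3)/2 = 3.1 m; q_4 = 0.255 × 1.28 × 3.1 = 1.012 m³/s
w_5 = (25.1 − 12.5)/2 = 6.3 m; q_5 = 0.290 × 1.31 × 6.3 = 2.393 m³/s
w_6 = (27.5 − 15.5)/2 = 6 m; q_6 = 0.166 × 0.72 × 6 = 0.7171 m³/s
w_7 = (27.5 − 25.1)/2 = 1.2 m; q_7 = 0.129 × 0.32 × 1.2 = 0.04954 m³/s
Q = Σ qᵢ = 6.079 m³/s

6.08 m³/s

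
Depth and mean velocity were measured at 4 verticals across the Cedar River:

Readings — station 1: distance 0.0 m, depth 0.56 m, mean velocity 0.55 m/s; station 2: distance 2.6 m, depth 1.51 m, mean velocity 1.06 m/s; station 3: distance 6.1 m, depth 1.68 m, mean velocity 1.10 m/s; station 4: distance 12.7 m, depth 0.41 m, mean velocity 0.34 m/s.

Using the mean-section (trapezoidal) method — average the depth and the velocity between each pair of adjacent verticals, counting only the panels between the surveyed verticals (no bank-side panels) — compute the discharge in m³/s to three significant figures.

Panel 1-2: Δb = 2.6 m, d̄ = (0.56+1.51)/2 = 1.035, v̄ = (0.55+1.06)/2 = 0.805 → q = 2.6×1.035×0.805 = 2.166 m³/s
Panel 2-3: Δb = 3.5 m, d̄ = (1.51+1.68)/2 = 1.595, v̄ = (1.06+1.10)/2 = 1.08 → q = 3.5×1.595×1.08 = 6.029 m³/s
Panel 3-4: Δb = 6.6 m, d̄ = (1.68+0.41)/2 = 1.045, v̄ = (1.10+0.34)/2 = 0.72 → q = 6.6×1.045×0.72 = 4.966 m³/s
Q = Σ q = 13.16 m³/s

13.2 m³/s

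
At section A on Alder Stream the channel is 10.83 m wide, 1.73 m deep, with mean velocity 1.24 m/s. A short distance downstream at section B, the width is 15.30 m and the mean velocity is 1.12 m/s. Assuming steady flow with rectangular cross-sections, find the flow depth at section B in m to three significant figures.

Q = A₁V₁ = (10.83×1.73) × 1.24 = 23.23 m³/s
d₂ = Q/(b₂ V₂) = 23.23/(15.30×1.12) = 1.356 m

1.36 m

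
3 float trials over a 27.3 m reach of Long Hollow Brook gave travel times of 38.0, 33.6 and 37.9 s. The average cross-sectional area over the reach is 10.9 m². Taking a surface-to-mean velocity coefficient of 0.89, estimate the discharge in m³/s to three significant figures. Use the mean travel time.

7.26 m³/s

t̄ = (38.0 + 33.6 + 37.9) / 3 = 36.5 s
v_surface = L / t̄ = 27.3 / 36.5 = 0.7479 m/s
v_mean = 0.89 × 0.7479 = 0.6657 m/s
Q = A × v_mean = 10.9 × 0.6657 = 7.256 m³/s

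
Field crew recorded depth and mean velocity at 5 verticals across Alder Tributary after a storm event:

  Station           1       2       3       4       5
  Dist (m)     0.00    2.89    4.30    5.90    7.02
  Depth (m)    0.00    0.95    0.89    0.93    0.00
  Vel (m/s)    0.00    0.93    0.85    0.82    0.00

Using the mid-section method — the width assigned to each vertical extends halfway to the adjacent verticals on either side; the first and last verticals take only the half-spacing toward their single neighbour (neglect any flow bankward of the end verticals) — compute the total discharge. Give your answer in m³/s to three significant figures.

w_2 = (4.30 − 0.00)/2 = 2.15 m; q_2 = 0.93 × 0.95 × 2.15 = 1.900 m³/s
w_3 = (5.90 − 2.89)/2 = 1.505 m; q_3 = 0.85 × 0.89 × 1.505 = 1.139 m³/s
w_4 = (7.02 − 4.30)/2 = 1.36 m; q_4 = 0.82 × 0.93 × 1.36 = 1.037 m³/s
Stations 1, 5 contribute zero (depth or velocity is 0).
Q = Σ qᵢ = 4.075 m³/s

4.08 m³/s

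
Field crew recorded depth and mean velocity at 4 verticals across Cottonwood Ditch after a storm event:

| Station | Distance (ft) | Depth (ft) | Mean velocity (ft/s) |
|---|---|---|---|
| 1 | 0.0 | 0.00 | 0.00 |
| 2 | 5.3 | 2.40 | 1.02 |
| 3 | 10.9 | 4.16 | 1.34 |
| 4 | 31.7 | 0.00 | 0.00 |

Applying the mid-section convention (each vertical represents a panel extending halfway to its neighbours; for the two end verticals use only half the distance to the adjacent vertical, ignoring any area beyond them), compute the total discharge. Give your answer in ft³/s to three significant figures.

w_2 = (10.9 − 0.0)/2 = 5.45 ft; q_2 = 1.02 × 2.40 × 5.45 = 13.34 ft³/s
w_3 = (31.7 − 5.3)/2 = 13.2 ft; q_3 = 1.34 × 4.16 × 13.2 = 73.58 ft³/s
Stations 1, 4 contribute zero (depth or velocity is 0).
Q = Σ qᵢ = 86.92 ft³/s

86.9 ft³/s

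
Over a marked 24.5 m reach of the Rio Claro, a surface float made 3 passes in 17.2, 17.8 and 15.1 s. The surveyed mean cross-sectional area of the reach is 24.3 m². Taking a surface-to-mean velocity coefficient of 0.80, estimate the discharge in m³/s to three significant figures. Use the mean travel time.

t̄ = (17.2 + 17.8 + 15.1) / 3 = 16.7 s
v_surface = L / t̄ = 24.5 / 16.7 = 1.467 m/s
v_mean = 0.80 × 1.467 = 1.174 m/s
Q = A × v_mean = 24.3 × 1.174 = 28.52 m³/s

28.5 m³/s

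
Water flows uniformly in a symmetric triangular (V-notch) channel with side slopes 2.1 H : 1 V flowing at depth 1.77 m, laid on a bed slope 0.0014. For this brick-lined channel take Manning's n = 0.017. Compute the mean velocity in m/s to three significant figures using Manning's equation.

A = z·y² = 2.1×1.77² = 6.579 m²
P = 2y√(1+z²) = 2×1.77×√(1+2.1²) = 8.234 m
R = A/P = 6.579/8.234 = 0.7990 m
Q = (1/n)·A·R^(2/3)·S^(1/2) = (1/0.017) × 6.579 × 0.7990^(2/3) × 0.0014^(1/2) = 12.47 m³/s
V = Q/A = 12.47/6.579 = 1.895 m/s

1.90 m/s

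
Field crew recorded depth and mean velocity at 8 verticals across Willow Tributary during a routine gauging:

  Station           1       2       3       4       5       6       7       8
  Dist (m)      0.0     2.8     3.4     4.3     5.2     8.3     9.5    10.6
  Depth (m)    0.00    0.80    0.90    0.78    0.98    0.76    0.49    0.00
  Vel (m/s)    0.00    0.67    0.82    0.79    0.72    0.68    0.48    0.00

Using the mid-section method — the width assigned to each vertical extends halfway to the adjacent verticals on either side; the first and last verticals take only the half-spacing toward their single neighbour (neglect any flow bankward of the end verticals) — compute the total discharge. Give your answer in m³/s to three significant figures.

w_2 = (3.4 − 0.0)/2 = 1.7 m; q_2 = 0.67 × 0.80 × 1.7 = 0.9112 m³/s
w_3 = (4.3 − 2.8)/2 = 0.75 m; q_3 = 0.82 × 0.90 × 0.75 = 0.5535 m³/s
w_4 = (5.2 − 3.4)/2 = 0.9 m; q_4 = 0.79 × 0.78 × 0.9 = 0.5546 m³/s
w_5 = (8.3 − 4.3)/2 = 2 m; q_5 = 0.72 × 0.98 × 2 = 1.411 m³/s
w_6 = (9.5 − 5.2)/2 = 2.15 m; q_6 = 0.68 × 0.76 × 2.15 = 1.111 m³/s
w_7 = (10.6 − 8.3)/2 = 1.15 m; q_7 = 0.48 × 0.49 × 1.15 = 0.2705 m³/s
Stations 1, 8 contribute zero (depth or velocity is 0).
Q = Σ qᵢ = 4.812 m³/s

4.81 m³/s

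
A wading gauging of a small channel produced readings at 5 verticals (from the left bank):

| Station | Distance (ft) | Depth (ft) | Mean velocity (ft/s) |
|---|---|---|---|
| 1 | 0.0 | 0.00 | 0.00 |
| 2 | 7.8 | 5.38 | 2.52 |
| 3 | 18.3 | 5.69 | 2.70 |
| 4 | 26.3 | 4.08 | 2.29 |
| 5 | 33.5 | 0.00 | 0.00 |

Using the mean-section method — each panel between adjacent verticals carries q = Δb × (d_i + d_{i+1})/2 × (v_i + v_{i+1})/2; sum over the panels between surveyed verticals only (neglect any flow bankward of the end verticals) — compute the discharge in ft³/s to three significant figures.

292 ft³/s

Panel 1-2: Δb = 7.8 ft, d̄ = (0.00+5.38)/2 = 2.69, v̄ = (0.00+2.52)/2 = 1.26 → q = 7.8×2.69×1.26 = 26.44 ft³/s
Panel 2-3: Δb = 10.5 ft, d̄ = (5.38+5.69)/2 = 5.535, v̄ = (2.52+2.70)/2 = 2.61 → q = 10.5×5.535×2.61 = 151.7 ft³/s
Panel 3-4: Δb = 8 ft, d̄ = (5.69+4.08)/2 = 4.885, v̄ = (2.70+2.29)/2 = 2.495 → q = 8×4.885×2.495 = 97.50 ft³/s
Panel 4-5: Δb = 7.2 ft, d̄ = (4.08+0.00)/2 = 2.04, v̄ = (2.29+0.00)/2 = 1.145 → q = 7.2×2.04×1.145 = 16.82 ft³/s
Q = Σ q = 292.4 ft³/s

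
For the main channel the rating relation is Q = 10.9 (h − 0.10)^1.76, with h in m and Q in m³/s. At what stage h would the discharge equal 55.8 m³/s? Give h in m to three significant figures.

h − h₀ = (Q/C)^(1/b) = (55.8/10.9)^(1/1.76) = 2.529 m
h = 0.10 + 2.529 = 2.629 m

2.63 m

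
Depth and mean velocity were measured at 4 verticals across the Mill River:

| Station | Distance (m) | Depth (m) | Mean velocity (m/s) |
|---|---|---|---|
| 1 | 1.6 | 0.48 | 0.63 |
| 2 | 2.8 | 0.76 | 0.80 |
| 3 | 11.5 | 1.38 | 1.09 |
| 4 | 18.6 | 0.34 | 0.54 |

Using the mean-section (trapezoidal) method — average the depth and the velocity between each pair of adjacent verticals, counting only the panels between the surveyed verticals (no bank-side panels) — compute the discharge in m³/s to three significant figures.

14.3 m³/s

Panel 1-2: Δb = 1.2 m, d̄ = (0.48+0.76)/2 = 0.62, v̄ = (0.63+0.80)/2 = 0.715 → q = 1.2×0.62×0.715 = 0.5320 m³/s
Panel 2-3: Δb = 8.7 m, d̄ = (0.76+1.38)/2 = 1.07, v̄ = (0.80+1.09)/2 = 0.945 → q = 8.7×1.07×0.945 = 8.797 m³/s
Panel 3-4: Δb = 7.1 m, d̄ = (1.38+0.34)/2 = 0.86, v̄ = (1.09+0.54)/2 = 0.815 → q = 7.1×0.86×0.815 = 4.976 m³/s
Q = Σ q = 14.31 m³/s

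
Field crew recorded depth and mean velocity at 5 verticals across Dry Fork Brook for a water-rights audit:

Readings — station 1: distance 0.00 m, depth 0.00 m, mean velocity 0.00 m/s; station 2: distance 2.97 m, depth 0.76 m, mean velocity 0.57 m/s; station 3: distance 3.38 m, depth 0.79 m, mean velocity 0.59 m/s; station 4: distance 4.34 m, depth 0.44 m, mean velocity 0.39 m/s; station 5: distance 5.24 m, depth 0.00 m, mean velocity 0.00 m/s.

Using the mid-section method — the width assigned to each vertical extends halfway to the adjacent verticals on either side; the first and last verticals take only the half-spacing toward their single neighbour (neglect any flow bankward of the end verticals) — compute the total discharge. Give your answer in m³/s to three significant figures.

1.21 m³/s

w_2 = (3.38 − 0.00)/2 = 1.69 m; q_2 = 0.57 × 0.76 × 1.69 = 0.7321 m³/s
w_3 = (4.34 − 2.97)/2 = 0.685 m; q_3 = 0.59 × 0.79 × 0.685 = 0.3193 m³/s
w_4 = (5.24 − 3.38)/2 = 0.93 m; q_4 = 0.39 × 0.44 × 0.93 = 0.1596 m³/s
Stations 1, 5 contribute zero (depth or velocity is 0).
Q = Σ qᵢ = 1.211 m³/s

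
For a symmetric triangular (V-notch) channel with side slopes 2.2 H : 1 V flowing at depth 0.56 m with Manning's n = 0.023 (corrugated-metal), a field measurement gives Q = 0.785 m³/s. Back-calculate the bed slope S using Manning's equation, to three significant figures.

A = z·y² = 2.2×0.56² = 0.6899 m²
P = 2y√(1+z²) = 2×0.56×√(1+2.2²) = 2.707 m
R = A/P = 0.6899/2.707 = 0.2549 m
S = (Q·n / (1·A·R^(2/3)))² = (0.785×0.023 / (1×0.6899×0.4020))² = 0.004237

0.00424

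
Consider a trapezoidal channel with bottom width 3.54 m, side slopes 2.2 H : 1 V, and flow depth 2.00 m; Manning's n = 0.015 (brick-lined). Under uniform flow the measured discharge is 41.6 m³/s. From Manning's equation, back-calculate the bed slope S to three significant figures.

A = (b + z·y)·y = (3.54 + 2.2×2.00)×2.00 = 15.88 m²
P = b + 2y√(1+z²) = 3.54 + 2×2.00×√(1+2.2²) = 13.21 m
R = A/P = 15.88/13.21 = 1.202 m
S = (Q·n / (1·A·R^(2/3)))² = (41.6×0.015 / (1×15.88×1.131))² = 0.001208

0.00121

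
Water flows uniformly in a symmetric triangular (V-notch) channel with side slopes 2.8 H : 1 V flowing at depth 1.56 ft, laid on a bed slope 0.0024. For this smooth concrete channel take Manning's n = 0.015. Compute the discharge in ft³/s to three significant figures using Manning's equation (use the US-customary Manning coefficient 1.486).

26.9 ft³/s

A = z·y² = 2.8×1.56² = 6.814 ft²
P = 2y√(1+z²) = 2×1.56×√(1+2.8²) = 9.276 ft
R = A/P = 6.814/9.276 = 0.7346 ft
Q = (1.486/n)·A·R^(2/3)·S^(1/2) = (1.486/0.015) × 6.814 × 0.7346^(2/3) × 0.0024^(1/2) = 26.92 ft³/s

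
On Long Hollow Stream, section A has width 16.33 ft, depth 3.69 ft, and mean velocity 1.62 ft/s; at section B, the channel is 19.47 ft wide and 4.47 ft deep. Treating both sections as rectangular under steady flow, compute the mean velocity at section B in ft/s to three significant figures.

Q = A₁V₁ = (16.33×3.69) × 1.62 = 97.62 ft³/s
A₂ = 19.47 × 4.47 = 87.03 ft²
V₂ = Q/A₂ = 97.62/87.03 = 1.122 ft/s

1.12 ft/s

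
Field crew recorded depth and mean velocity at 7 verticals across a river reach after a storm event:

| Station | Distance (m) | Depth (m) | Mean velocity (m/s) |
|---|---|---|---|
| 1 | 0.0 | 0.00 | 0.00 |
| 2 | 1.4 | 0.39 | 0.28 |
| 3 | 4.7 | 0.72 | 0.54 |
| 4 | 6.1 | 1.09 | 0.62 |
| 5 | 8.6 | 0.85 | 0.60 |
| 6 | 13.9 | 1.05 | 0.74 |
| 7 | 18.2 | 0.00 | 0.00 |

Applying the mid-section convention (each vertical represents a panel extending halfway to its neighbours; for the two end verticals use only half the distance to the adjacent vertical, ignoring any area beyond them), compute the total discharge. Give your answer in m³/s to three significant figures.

8.21 m³/s

w_2 = (4.7 − 0.0)/2 = 2.35 m; q_2 = 0.28 × 0.39 × 2.35 = 0.2566 m³/s
w_3 = (6.1 − 1.4)/2 = 2.35 m; q_3 = 0.54 × 0.72 × 2.35 = 0.9137 m³/s
w_4 = (8.6 − 4.7)/2 = 1.95 m; q_4 = 0.62 × 1.09 × 1.95 = 1.318 m³/s
w_5 = (13.9 − 6.1)/2 = 3.9 m; q_5 = 0.60 × 0.85 × 3.9 = 1.989 m³/s
w_6 = (18.2 − 8.6)/2 = 4.8 m; q_6 = 0.74 × 1.05 × 4.8 = 3.730 m³/s
Stations 1, 7 contribute zero (depth or velocity is 0).
Q = Σ qᵢ = 8.207 m³/s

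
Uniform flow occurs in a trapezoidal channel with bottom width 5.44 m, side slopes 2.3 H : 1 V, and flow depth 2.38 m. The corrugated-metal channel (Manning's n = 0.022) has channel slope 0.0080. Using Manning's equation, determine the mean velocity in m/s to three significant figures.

5.31 m/s

A = (b + z·y)·y = (5.44 + 2.3×2.38)×2.38 = 25.98 m²
P = b + 2y√(1+z²) = 5.44 + 2×2.38×√(1+2.3²) = 17.38 m
R = A/P = 25.98/17.38 = 1.495 m
Q = (1/n)·A·R^(2/3)·S^(1/2) = (1/0.022) × 25.98 × 1.495^(2/3) × 0.0080^(1/2) = 138.1 m³/s
V = Q/A = 138.1/25.98 = 5.315 m/s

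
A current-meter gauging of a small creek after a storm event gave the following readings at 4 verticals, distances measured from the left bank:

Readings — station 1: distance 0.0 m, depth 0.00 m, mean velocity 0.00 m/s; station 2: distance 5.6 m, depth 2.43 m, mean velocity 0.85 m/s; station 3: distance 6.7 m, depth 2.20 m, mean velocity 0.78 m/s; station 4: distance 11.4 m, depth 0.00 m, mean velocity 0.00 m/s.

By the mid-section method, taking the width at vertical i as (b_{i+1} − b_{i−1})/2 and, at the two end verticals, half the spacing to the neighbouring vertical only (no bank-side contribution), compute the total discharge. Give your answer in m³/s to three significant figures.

11.9 m³/s

w_2 = (6.7 − 0.0)/2 = 3.35 m; q_2 = 0.85 × 2.43 × 3.35 = 6.919 m³/s
w_3 = (11.4 − 5.6)/2 = 2.9 m; q_3 = 0.78 × 2.20 × 2.9 = 4.976 m³/s
Stations 1, 4 contribute zero (depth or velocity is 0).
Q = Σ qᵢ = 11.90 m³/s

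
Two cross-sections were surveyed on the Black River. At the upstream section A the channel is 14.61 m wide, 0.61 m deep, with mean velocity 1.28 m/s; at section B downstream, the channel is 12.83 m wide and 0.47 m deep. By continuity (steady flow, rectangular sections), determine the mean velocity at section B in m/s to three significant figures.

1.89 m/s

Q = A₁V₁ = (14.61×0.61) × 1.28 = 11.41 m³/s
A₂ = 12.83 × 0.47 = 6.030 m²
V₂ = Q/A₂ = 11.41/6.030 = 1.892 m/s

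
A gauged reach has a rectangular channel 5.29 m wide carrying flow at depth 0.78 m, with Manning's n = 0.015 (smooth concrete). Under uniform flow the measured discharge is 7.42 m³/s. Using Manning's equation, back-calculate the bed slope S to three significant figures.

0.00143

A = b·y = 5.29 × 0.78 = 4.126 m²
P = b + 2y = 5.29 + 2×0.78 = 6.850 m
R = A/P = 4.126/6.850 = 0.6024 m
S = (Q·n / (1·A·R^(2/3)))² = (7.42×0.015 / (1×4.126×0.7132))² = 0.001430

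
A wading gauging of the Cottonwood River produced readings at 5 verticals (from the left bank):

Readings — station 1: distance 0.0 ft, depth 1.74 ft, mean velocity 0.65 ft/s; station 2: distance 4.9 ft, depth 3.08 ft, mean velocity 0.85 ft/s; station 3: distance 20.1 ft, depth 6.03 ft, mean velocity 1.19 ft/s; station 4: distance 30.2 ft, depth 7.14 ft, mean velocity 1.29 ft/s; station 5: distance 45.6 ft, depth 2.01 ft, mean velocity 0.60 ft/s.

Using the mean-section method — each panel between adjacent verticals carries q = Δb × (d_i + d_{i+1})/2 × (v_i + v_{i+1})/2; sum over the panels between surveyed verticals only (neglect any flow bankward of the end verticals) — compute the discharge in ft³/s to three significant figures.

229 ft³/s

Panel 1-2: Δb = 4.9 ft, d̄ = (1.74+3.08)/2 = 2.41, v̄ = (0.65+0.85)/2 = 0.75 → q = 4.9×2.41×0.75 = 8.857 ft³/s
Panel 2-3: Δb = 15.2 ft, d̄ = (3.08+6.03)/2 = 4.555, v̄ = (0.85+1.19)/2 = 1.02 → q = 15.2×4.555×1.02 = 70.62 ft³/s
Panel 3-4: Δb = 10.1 ft, d̄ = (6.03+7.14)/2 = 6.585, v̄ = (1.19+1.29)/2 = 1.24 → q = 10.1×6.585×1.24 = 82.47 ft³/s
Panel 4-5: Δb = 15.4 ft, d̄ = (7.14+2.01)/2 = 4.575, v̄ = (1.29+0.60)/2 = 0.945 → q = 15.4×4.575×0.945 = 66.58 ft³/s
Q = Σ q = 228.5 ft³/s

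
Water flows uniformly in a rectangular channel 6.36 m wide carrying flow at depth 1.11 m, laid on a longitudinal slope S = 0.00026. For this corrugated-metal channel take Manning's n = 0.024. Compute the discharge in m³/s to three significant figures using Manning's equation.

A = b·y = 6.36 × 1.11 = 7.060 m²
P = b + 2y = 6.36 + 2×1.11 = 8.580 m
R = A/P = 7.060/8.580 = 0.8228 m
Q = (1/n)·A·R^(2/3)·S^(1/2) = (1/0.024) × 7.060 × 0.8228^(2/3) × 0.00026^(1/2) = 4.165 m³/s

4.16 m³/s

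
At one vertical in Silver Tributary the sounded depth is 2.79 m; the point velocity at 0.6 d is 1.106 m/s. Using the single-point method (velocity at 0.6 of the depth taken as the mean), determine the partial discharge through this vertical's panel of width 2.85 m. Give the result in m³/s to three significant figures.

v̄ = v₀.₆ = 1.106 m/s
q = v̄ × d × w = 1.106 × 2.79 × 2.85 = 8.794 m³/s

8.79 m³/s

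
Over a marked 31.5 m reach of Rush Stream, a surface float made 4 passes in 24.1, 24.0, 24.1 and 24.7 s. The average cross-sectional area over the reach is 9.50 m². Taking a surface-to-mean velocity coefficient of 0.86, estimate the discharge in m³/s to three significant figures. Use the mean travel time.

10.6 m³/s

t̄ = (24.1 + 24.0 + 24.1 + 24.7) / 4 = 24.225 s
v_surface = L / t̄ = 31.5 / 24.225 = 1.300 m/s
v_mean = 0.86 × 1.300 = 1.118 m/s
Q = A × v_mean = 9.50 × 1.118 = 10.62 m³/s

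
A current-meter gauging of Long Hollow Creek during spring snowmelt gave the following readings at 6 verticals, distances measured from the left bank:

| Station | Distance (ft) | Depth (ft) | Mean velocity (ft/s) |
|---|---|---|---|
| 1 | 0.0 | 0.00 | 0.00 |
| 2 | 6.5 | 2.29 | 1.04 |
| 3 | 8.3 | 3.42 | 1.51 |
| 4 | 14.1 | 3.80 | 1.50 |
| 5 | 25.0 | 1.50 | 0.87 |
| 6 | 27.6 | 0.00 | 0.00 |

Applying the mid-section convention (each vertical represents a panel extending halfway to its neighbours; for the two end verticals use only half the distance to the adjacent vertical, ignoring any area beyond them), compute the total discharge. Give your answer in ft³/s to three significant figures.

85.9 ft³/s

w_2 = (8.3 − 0.0)/2 = 4.15 ft; q_2 = 1.04 × 2.29 × 4.15 = 9.884 ft³/s
w_3 = (14.1 − 6.5)/2 = 3.8 ft; q_3 = 1.51 × 3.42 × 3.8 = 19.62 ft³/s
w_4 = (25.0 − 8.3)/2 = 8.35 ft; q_4 = 1.50 × 3.80 × 8.35 = 47.60 ft³/s
w_5 = (27.6 − 14.1)/2 = 6.75 ft; q_5 = 0.87 × 1.50 × 6.75 = 8.809 ft³/s
Stations 1, 6 contribute zero (depth or velocity is 0).
Q = Σ qᵢ = 85.91 ft³/s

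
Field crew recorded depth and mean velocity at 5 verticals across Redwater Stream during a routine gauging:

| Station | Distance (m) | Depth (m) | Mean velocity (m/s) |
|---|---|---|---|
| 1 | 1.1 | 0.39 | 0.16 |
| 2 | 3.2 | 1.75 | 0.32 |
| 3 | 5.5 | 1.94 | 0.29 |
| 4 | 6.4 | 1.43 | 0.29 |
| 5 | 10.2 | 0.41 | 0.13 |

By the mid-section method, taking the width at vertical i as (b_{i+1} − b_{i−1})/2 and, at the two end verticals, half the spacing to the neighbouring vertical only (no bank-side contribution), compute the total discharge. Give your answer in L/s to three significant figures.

w_1 = (3.2 − 1.1)/2 = 1.05 m; q_1 = 0.16 × 0.39 × 1.05 = 0.06552 m³/s
w_2 = (5.5 − 1.1)/2 = 2.2 m; q_2 = 0.32 × 1.75 × 2.2 = 1.232 m³/s
w_3 = (6.4 − 3.2)/2 = 1.6 m; q_3 = 0.29 × 1.94 × 1.6 = 0.9002 m³/s
w_4 = (10.2 − 5.5)/2 = 2.35 m; q_4 = 0.29 × 1.43 × 2.35 = 0.9745 m³/s
w_5 = (10.2 − 6.4)/2 = 1.9 m; q_5 = 0.13 × 0.41 × 1.9 = 0.1013 m³/s
Q = Σ qᵢ = 3.273 m³/s
= 3.273 × 1000 = 3273 L/s

3270 L/s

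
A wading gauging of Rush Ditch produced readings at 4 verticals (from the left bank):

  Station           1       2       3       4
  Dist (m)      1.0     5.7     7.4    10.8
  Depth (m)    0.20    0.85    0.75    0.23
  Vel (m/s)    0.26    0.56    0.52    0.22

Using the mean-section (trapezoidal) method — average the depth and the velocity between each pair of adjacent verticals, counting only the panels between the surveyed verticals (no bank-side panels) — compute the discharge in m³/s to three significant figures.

2.36 m³/s

Panel 1-2: Δb = 4.7 m, d̄ = (0.20+0.85)/2 = 0.525, v̄ = (0.26+0.56)/2 = 0.41 → q = 4.7×0.525×0.41 = 1.012 m³/s
Panel 2-3: Δb = 1.7 m, d̄ = (0.85+0.75)/2 = 0.8, v̄ = (0.56+0.52)/2 = 0.54 → q = 1.7×0.8×0.54 = 0.7344 m³/s
Panel 3-4: Δb = 3.4 m, d̄ = (0.75+0.23)/2 = 0.49, v̄ = (0.52+0.22)/2 = 0.37 → q = 3.4×0.49×0.37 = 0.6164 m³/s
Q = Σ q = 2.362 m³/s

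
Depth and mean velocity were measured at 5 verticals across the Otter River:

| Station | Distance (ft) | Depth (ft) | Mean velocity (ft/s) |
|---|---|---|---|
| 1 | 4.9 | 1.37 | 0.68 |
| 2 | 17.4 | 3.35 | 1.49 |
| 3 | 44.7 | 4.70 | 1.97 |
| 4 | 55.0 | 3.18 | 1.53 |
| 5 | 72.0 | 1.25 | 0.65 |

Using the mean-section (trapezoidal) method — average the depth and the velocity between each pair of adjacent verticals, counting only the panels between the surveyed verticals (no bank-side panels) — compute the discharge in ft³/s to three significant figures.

334 ft³/s

Panel 1-2: Δb = 12.5 ft, d̄ = (1.37+3.35)/2 = 2.36, v̄ = (0.68+1.49)/2 = 1.085 → q = 12.5×2.36×1.085 = 32.01 ft³/s
Panel 2-3: Δb = 27.3 ft, d̄ = (3.35+4.70)/2 = 4.025, v̄ = (1.49+1.97)/2 = 1.73 → q = 27.3×4.025×1.73 = 190.1 ft³/s
Panel 3-4: Δb = 10.3 ft, d̄ = (4.70+3.18)/2 = 3.94, v̄ = (1.97+1.53)/2 = 1.75 → q = 10.3×3.94×1.75 = 71.02 ft³/s
Panel 4-5: Δb = 17 ft, d̄ = (3.18+1.25)/2 = 2.215, v̄ = (1.53+0.65)/2 = 1.09 → q = 17×2.215×1.09 = 41.04 ft³/s
Q = Σ q = 334.2 ft³/s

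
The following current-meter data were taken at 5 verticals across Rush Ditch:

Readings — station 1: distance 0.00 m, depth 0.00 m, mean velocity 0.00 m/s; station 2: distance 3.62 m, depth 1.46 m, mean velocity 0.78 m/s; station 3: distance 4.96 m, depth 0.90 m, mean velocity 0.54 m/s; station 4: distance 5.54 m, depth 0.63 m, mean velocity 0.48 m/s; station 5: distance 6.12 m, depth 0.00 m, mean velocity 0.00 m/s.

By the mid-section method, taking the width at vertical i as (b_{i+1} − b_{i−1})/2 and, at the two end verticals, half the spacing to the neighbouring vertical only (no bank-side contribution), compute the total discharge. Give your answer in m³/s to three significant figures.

3.47 m³/s

w_2 = (4.96 − 0.00)/2 = 2.48 m; q_2 = 0.78 × 1.46 × 2.48 = 2.824 m³/s
w_3 = (5.54 − 3.62)/2 = 0.96 m; q_3 = 0.54 × 0.90 × 0.96 = 0.4666 m³/s
w_4 = (6.12 − 4.96)/2 = 0.58 m; q_4 = 0.48 × 0.63 × 0.58 = 0.1754 m³/s
Stations 1, 5 contribute zero (depth or velocity is 0).
Q = Σ qᵢ = 3.466 m³/s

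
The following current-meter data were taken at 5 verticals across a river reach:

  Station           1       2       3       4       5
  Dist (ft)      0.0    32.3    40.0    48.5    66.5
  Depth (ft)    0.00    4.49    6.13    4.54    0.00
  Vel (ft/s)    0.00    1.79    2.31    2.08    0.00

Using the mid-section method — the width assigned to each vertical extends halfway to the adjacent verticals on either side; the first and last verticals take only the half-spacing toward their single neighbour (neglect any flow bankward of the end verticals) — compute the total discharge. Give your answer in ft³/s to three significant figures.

401 ft³/s

w_2 = (40.0 − 0.0)/2 = 20 ft; q_2 = 1.79 × 4.49 × 20 = 160.7 ft³/s
w_3 = (48.5 − 32.3)/2 = 8.1 ft; q_3 = 2.31 × 6.13 × 8.1 = 114.7 ft³/s
w_4 = (66.5 − 40.0)/2 = 13.25 ft; q_4 = 2.08 × 4.54 × 13.25 = 125.1 ft³/s
Stations 1, 5 contribute zero (depth or velocity is 0).
Q = Σ qᵢ = 400.6 ft³/s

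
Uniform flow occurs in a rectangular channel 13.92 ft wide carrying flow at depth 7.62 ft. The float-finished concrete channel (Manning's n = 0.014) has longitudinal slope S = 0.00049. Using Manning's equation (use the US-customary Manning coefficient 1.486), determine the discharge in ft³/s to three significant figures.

A = b·y = 13.92 × 7.62 = 106.1 ft²
P = b + 2y = 13.92 + 2×7.62 = 29.16 ft
R = A/P = 106.1/29.16 = 3.638 ft
Q = (1.486/n)·A·R^(2/3)·S^(1/2) = (1.486/0.014) × 106.1 × 3.638^(2/3) × 0.00049^(1/2) = 589.5 ft³/s

589 ft³/s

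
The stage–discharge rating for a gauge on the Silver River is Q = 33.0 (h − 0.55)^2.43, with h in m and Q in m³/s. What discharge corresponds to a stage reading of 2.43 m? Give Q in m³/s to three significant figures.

153 m³/s

Q = 33.0 × (2.43 − 0.55)^2.43 = 33.0 × 1.88^2.43 = 153.0 m³/s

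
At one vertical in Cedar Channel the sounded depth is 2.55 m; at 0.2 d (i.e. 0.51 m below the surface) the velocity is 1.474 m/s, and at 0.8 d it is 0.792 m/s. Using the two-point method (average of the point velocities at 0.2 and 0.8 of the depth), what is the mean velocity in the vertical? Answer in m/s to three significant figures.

1.13 m/s

v̄ = (1.474 + 0.792) / 2 = 1.133 m/s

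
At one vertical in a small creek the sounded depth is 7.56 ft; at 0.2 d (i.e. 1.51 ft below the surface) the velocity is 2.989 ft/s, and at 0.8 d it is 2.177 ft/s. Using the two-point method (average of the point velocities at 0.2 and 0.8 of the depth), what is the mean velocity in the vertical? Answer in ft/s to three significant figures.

2.58 ft/s

v̄ = (2.989 + 2.177) / 2 = 2.583 ft/s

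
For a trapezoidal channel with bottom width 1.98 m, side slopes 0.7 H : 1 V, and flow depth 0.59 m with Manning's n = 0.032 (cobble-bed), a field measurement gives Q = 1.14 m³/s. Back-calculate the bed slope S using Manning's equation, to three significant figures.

0.00217

A = (b + z·y)·y = (1.98 + 0.7×0.59)×0.59 = 1.412 m²
P = b + 2y√(1+z²) = 1.98 + 2×0.59×√(1+0.7²) = 3.420 m
R = A/P = 1.412/3.420 = 0.4128 m
S = (Q·n / (1·A·R^(2/3)))² = (1.14×0.032 / (1×1.412×0.5544))² = 0.002172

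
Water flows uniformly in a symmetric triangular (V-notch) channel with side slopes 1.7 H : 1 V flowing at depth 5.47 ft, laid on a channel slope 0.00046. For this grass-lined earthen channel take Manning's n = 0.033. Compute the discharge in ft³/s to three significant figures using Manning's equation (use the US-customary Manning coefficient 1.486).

A = z·y² = 1.7×5.47² = 50.87 ft²
P = 2y√(1+z²) = 2×5.47×√(1+1.7²) = 21.58 ft
R = A/P = 50.87/21.58 = 2.357 ft
Q = (1.486/n)·A·R^(2/3)·S^(1/2) = (1.486/0.033) × 50.87 × 2.357^(2/3) × 0.00046^(1/2) = 87.02 ft³/s

87.0 ft³/s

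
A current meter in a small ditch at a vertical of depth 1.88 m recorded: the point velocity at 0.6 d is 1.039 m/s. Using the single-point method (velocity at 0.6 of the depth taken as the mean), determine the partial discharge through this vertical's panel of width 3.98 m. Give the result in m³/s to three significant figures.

v̄ = v₀.₆ = 1.039 m/s
q = v̄ × d × w = 1.039 × 1.88 × 3.98 = 7.774 m³/s

7.77 m³/s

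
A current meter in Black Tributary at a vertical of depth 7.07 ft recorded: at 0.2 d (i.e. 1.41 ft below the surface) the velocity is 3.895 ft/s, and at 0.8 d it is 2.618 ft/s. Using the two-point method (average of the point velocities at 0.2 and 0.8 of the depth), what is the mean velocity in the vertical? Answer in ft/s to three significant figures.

v̄ = (3.895 + 2.618) / 2 = 3.257 ft/s

3.26 ft/s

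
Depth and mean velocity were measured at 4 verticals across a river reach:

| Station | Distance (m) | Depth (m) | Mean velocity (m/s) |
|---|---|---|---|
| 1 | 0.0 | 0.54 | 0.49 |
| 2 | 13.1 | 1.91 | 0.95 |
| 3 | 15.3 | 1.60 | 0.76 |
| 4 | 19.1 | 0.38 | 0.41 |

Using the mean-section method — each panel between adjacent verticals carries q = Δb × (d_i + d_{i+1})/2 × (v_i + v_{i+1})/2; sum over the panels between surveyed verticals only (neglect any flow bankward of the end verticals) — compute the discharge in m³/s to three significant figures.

Panel 1-2: Δb = 13.1 m, d̄ = (0.54+1.91)/2 = 1.225, v̄ = (0.49+0.95)/2 = 0.72 → q = 13.1×1.225×0.72 = 11.55 m³/s
Panel 2-3: Δb = 2.2 m, d̄ = (1.91+1.60)/2 = 1.755, v̄ = (0.95+0.76)/2 = 0.855 → q = 2.2×1.755×0.855 = 3.301 m³/s
Panel 3-4: Δb = 3.8 m, d̄ = (1.60+0.38)/2 = 0.99, v̄ = (0.76+0.41)/2 = 0.585 → q = 3.8×0.99×0.585 = 2.201 m³/s
Q = Σ q = 17.06 m³/s

17.1 m³/s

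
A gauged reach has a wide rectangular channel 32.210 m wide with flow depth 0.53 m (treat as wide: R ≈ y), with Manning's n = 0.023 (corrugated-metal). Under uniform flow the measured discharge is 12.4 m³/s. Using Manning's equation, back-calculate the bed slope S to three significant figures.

A = b·y = 32.210 × 0.53 = 17.07 m²
Wide channel: R ≈ y = 0.53 m
S = (Q·n / (1·A·R^(2/3)))² = (12.4×0.023 / (1×17.07×0.6549))² = 0.0006507

0.000651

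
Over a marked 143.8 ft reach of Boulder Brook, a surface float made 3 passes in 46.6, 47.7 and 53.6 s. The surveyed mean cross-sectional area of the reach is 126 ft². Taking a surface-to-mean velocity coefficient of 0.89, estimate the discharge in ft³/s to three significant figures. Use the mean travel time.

t̄ = (46.6 + 47.7 + 53.6) / 3 = 49.3 s
v_surface = L / t̄ = 143.8 / 49.3 = 2.917 ft/s
v_mean = 0.89 × 2.917 = 2.596 ft/s
Q = A × v_mean = 126 × 2.596 = 327.1 ft³/s

327 ft³/s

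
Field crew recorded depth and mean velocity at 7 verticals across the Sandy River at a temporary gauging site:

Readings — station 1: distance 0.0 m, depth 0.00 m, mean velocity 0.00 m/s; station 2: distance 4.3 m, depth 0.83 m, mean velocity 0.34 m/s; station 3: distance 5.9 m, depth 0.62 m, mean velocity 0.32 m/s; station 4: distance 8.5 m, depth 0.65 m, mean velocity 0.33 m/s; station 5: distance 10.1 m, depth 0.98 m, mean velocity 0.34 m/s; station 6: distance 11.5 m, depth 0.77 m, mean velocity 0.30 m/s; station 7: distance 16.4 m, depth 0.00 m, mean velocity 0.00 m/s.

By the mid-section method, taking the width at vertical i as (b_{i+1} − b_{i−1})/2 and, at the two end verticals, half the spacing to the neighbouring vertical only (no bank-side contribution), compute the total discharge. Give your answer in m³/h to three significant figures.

w_2 = (5.9 − 0.0)/2 = 2.95 m; q_2 = 0.34 × 0.83 × 2.95 = 0.8325 m³/s
w_3 = (8.5 − 4.3)/2 = 2.1 m; q_3 = 0.32 × 0.62 × 2.1 = 0.4166 m³/s
w_4 = (10.1 − 5.9)/2 = 2.1 m; q_4 = 0.33 × 0.65 × 2.1 = 0.4505 m³/s
w_5 = (11.5 − 8.5)/2 = 1.5 m; q_5 = 0.34 × 0.98 × 1.5 = 0.4998 m³/s
w_6 = (16.4 − 10.1)/2 = 3.15 m; q_6 = 0.30 × 0.77 × 3.15 = 0.7277 m³/s
Stations 1, 7 contribute zero (depth or velocity is 0).
Q = Σ qᵢ = 2.927 m³/s
= 2.927 × 3600 = 10540 m³/h

10500 m³/h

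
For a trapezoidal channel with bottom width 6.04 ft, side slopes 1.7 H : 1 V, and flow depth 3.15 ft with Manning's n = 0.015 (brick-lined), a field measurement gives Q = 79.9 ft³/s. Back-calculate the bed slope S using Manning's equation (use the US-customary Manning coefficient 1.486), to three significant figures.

A = (b + z·y)·y = (6.04 + 1.7×3.15)×3.15 = 35.89 ft²
P = b + 2y√(1+z²) = 6.04 + 2×3.15×√(1+1.7²) = 18.47 ft
R = A/P = 35.89/18.47 = 1.944 ft
S = (Q·n / (1.486·A·R^(2/3)))² = (79.9×0.015 / (1.486×35.89×1.558))² = 0.0002081

0.000208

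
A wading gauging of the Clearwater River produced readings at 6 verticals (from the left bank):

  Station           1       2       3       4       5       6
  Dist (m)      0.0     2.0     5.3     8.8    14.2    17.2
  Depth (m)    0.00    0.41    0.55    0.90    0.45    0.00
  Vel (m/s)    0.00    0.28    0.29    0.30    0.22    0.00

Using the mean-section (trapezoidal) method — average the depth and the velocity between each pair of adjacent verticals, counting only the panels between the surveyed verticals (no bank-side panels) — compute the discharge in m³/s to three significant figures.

2.28 m³/s

Panel 1-2: Δb = 2 m, d̄ = (0.00+0.41)/2 = 0.205, v̄ = (0.00+0.28)/2 = 0.14 → q = 2×0.205×0.14 = 0.05740 m³/s
Panel 2-3: Δb = 3.3 m, d̄ = (0.41+0.55)/2 = 0.48, v̄ = (0.28+0.29)/2 = 0.285 → q = 3.3×0.48×0.285 = 0.4514 m³/s
Panel 3-4: Δb = 3.5 m, d̄ = (0.55+0.90)/2 = 0.725, v̄ = (0.29+0.30)/2 = 0.295 → q = 3.5×0.725×0.295 = 0.7486 m³/s
Panel 4-5: Δb = 5.4 m, d̄ = (0.90+0.45)/2 = 0.675, v̄ = (0.30+0.22)/2 = 0.26 → q = 5.4×0.675×0.26 = 0.9477 m³/s
Panel 5-6: Δb = 3 m, d̄ = (0.45+0.00)/2 = 0.225, v̄ = (0.22+0.00)/2 = 0.11 → q = 3×0.225×0.11 = 0.07425 m³/s
Q = Σ q = 2.279 m³/s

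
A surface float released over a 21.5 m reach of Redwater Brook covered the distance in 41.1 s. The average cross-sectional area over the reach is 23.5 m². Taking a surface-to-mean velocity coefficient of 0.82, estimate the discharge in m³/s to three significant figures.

v_surface = L / t̄ = 21.5 / 41.1 = 0.5231 m/s
v_mean = 0.82 × 0.5231 = 0.4290 m/s
Q = A × v_mean = 23.5 × 0.4290 = 10.08 m³/s

10.1 m³/s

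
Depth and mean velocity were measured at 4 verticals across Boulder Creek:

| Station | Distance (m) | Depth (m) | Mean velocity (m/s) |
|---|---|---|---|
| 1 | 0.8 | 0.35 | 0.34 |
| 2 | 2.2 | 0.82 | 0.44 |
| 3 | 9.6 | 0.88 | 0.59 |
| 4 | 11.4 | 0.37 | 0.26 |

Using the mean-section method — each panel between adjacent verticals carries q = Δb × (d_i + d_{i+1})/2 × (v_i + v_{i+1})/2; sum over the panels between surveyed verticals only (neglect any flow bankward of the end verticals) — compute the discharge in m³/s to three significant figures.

4.04 m³/s

Panel 1-2: Δb = 1.4 m, d̄ = (0.35+0.82)/2 = 0.585, v̄ = (0.34+0.44)/2 = 0.39 → q = 1.4×0.585×0.39 = 0.3194 m³/s
Panel 2-3: Δb = 7.4 m, d̄ = (0.82+0.88)/2 = 0.85, v̄ = (0.44+0.59)/2 = 0.515 → q = 7.4×0.85×0.515 = 3.239 m³/s
Panel 3-4: Δb = 1.8 m, d̄ = (0.88+0.37)/2 = 0.625, v̄ = (0.59+0.26)/2 = 0.425 → q = 1.8×0.625×0.425 = 0.4781 m³/s
Q = Σ q = 4.037 m³/s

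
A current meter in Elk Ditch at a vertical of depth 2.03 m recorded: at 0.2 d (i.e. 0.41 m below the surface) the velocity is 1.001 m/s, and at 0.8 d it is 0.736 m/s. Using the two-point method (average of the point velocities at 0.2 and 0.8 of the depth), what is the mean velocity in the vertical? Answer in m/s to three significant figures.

0.869 m/s

v̄ = (1.001 + 0.736) / 2 = 0.8685 m/s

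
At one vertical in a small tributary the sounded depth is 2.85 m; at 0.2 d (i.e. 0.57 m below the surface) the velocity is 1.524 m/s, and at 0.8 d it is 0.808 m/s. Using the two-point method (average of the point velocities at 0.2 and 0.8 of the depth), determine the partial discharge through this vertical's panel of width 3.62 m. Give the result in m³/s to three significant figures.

12.0 m³/s

v̄ = (1.524 + 0.808) / 2 = 1.166 m/s
q = v̄ × d × w = 1.166 × 2.85 × 3.62 = 12.03 m³/s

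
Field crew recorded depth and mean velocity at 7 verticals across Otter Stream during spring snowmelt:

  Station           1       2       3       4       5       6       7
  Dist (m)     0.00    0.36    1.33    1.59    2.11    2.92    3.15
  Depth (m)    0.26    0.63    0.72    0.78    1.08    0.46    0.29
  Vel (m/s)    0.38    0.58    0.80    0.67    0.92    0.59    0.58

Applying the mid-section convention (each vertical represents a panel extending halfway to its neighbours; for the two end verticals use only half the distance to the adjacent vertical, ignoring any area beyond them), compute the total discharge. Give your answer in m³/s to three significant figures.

w_1 = (0.36 − 0.00)/2 = 0.18 m; q_1 = 0.38 × 0.26 × 0.18 = 0.01778 m³/s
w_2 = (1.33 − 0.00)/2 = 0.665 m; q_2 = 0.58 × 0.63 × 0.665 = 0.2430 m³/s
w_3 = (1.59 − 0.36)/2 = 0.615 m; q_3 = 0.80 × 0.72 × 0.615 = 0.3542 m³/s
w_4 = (2.11 − 1.33)/2 = 0.39 m; q_4 = 0.67 × 0.78 × 0.39 = 0.2038 m³/s
w_5 = (2.92 − 1.59)/2 = 0.665 m; q_5 = 0.92 × 1.08 × 0.665 = 0.6607 m³/s
w_6 = (3.15 − 2.11)/2 = 0.52 m; q_6 = 0.59 × 0.46 × 0.52 = 0.1411 m³/s
w_7 = (3.15 − 2.92)/2 = 0.115 m; q_7 = 0.58 × 0.29 × 0.115 = 0.01934 m³/s
Q = Σ qᵢ = 1.640 m³/s

1.64 m³/s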